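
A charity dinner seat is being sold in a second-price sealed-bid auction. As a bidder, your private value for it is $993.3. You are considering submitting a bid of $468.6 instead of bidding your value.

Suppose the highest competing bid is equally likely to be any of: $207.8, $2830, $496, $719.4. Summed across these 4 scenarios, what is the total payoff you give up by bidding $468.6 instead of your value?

The deviation costs you only when the competing bid falls strictly between $468.6 and $993.3; elsewhere both bids give the same outcome.
$207.8: outcomes coincide → loss $0.
$2830: outcomes coincide → loss $0.
$496: truthful payoff $497.3, deviation payoff $0 → loss $497.3.
$719.4: truthful payoff $273.9, deviation payoff $0 → loss $273.9.
Total loss = $497.3 + $273.9 = $771.2.

$771.2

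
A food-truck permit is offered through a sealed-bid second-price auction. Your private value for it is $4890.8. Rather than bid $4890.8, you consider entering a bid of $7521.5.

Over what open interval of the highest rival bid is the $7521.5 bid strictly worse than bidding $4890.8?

If the competing bid is below $4890.8, both bids win at the same price — no difference.
If it is above $7521.5, both bids lose — no difference.
If it lies strictly between $4890.8 and $7521.5, bidding your value loses (payoff 0) while bidding $7521.5 wins at a price above your value (payoff negative).
So the deviation strictly hurts on the open interval ($4890.8, $7521.5).

($4890.8, $7521.5)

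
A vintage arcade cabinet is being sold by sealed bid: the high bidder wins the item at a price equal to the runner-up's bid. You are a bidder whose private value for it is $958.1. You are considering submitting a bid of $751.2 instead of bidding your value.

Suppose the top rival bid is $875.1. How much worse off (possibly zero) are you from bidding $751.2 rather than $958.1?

Bidding your value $958.1: you win (since $958.1 > $875.1) and pay $875.1. Payoff $83.
Bidding $751.2: you lose. Payoff $0.
The competing bid $875.1 lies between your shaded bid and your value, so underbidding forfeits an item you could have won at a profitable price.
Loss from deviating = $83 − ($0) = $83.

$83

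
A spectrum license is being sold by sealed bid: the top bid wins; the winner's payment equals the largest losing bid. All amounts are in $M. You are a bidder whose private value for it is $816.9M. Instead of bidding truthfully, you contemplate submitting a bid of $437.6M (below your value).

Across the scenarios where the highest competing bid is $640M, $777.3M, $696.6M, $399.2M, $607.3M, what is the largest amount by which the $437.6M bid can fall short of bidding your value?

$209.6M

$640M: truthful gives $176.9M, deviation gives $0M → loss $176.9M.
$777.3M: truthful gives $39.6M, deviation gives $0M → loss $39.6M.
$696.6M: truthful gives $120.3M, deviation gives $0M → loss $120.3M.
$399.2M: same outcome either way → loss $0M.
$607.3M: truthful gives $209.6M, deviation gives $0M → loss $209.6M.
Maximum loss: $209.6M.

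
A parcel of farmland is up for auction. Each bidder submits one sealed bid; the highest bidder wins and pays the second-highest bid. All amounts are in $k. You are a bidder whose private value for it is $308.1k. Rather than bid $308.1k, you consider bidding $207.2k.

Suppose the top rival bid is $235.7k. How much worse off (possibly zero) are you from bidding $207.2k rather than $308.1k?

$72.4k

Bidding your value $308.1k: you win (since $308.1k > $235.7k) and pay $235.7k. Payoff $72.4k.
Bidding $207.2k: you lose. Payoff $0k.
The competing bid $235.7k lies between your shaded bid and your value, so underbidding forfeits an item you could have won at a profitable price.
Loss from deviating = $72.4k − ($0k) = $72.4k.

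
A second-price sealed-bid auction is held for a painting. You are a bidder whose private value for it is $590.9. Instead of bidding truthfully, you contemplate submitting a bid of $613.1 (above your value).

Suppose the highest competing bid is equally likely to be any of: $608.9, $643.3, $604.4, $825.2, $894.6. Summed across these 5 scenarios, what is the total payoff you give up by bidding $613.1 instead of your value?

The deviation costs you only when the competing bid falls strictly between $590.9 and $613.1; elsewhere both bids give the same outcome.
$608.9: truthful payoff $0, deviation payoff −$18 → loss $18.
$643.3: outcomes coincide → loss $0.
$604.4: truthful payoff $0, deviation payoff −$13.5 → loss $13.5.
$825.2: outcomes coincide → loss $0.
$894.6: outcomes coincide → loss $0.
Total loss = $18 + $13.5 = $31.5.
In a second-price auction your bid sets only whether you win, not what you pay, so bidding your true value is weakly dominant.

$31.5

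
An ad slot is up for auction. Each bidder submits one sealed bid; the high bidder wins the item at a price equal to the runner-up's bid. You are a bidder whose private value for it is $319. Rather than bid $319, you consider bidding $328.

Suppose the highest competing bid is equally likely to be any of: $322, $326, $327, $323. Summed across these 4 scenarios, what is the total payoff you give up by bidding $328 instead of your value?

$22

The deviation costs you only when the competing bid falls strictly between $319 and $328; elsewhere both bids give the same outcome.
$322: truthful payoff $0, deviation payoff −$3 → loss $3.
$326: truthful payoff $0, deviation payoff −$7 → loss $7.
$327: truthful payoff $0, deviation payoff −$8 → loss $8.
$323: truthful payoff $0, deviation payoff −$4 → loss $4.
Total loss = $3 + $7 + $8 + $4 = $22.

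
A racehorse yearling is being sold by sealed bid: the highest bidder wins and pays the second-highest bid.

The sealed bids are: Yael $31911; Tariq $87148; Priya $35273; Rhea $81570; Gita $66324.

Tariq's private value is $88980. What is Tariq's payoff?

Highest bid: Tariq at $87148, so Tariq wins.
Second-highest bid: Rhea at $81570 — that is the price the winner pays.
Tariq's payoff = value − price = $88980 − $81570 = $7410.

$7410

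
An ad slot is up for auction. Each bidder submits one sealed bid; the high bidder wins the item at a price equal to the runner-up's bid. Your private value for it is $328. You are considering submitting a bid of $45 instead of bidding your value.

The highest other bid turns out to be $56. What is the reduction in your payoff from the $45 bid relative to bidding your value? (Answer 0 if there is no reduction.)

Bidding your value $328: you win (since $328 > $56) and pay $56. Payoff $272.
Bidding $45: you lose. Payoff $0.
The competing bid $56 lies between your shaded bid and your value, so underbidding forfeits an item you could have won at a profitable price.
Loss from deviating = $272 − ($0) = $272.

$272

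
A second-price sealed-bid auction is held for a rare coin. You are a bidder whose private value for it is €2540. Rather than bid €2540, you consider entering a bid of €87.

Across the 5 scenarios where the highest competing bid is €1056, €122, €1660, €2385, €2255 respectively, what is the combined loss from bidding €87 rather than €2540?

€5222

The deviation costs you only when the competing bid falls strictly between €87 and €2540; elsewhere both bids give the same outcome.
€1056: truthful payoff €1484, deviation payoff €0 → loss €1484.
€122: truthful payoff €2418, deviation payoff €0 → loss €2418.
€1660: truthful payoff €880, deviation payoff €0 → loss €880.
€2385: truthful payoff €155, deviation payoff €0 → loss €155.
€2255: truthful payoff €285, deviation payoff €0 → loss €285.
Total loss = €1484 + €2418 + €880 + €155 + €285 = €5222.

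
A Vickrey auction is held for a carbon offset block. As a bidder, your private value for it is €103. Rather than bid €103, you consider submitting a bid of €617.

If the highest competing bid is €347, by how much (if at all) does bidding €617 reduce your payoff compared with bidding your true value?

€244

Bidding your value €103: you lose (since €103 < €347). Payoff €0.
Bidding €617: you win and pay €347. Payoff €103 − €347 = −€244.
The competing bid €347 lies between your value and your inflated bid, so overbidding wins an item priced above your value.
Loss from deviating = €0 − (−€244) = €244.
Truthful bidding weakly dominates here: raising your bid can only win items priced above your value, and lowering it can only forfeit items priced below.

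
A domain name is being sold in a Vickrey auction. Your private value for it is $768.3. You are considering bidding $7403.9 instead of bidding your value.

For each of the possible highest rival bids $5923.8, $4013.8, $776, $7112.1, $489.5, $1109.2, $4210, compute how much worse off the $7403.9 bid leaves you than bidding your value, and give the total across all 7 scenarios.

The deviation costs you only when the competing bid falls strictly between $768.3 and $7403.9; elsewhere both bids give the same outcome.
$5923.8: truthful payoff $0, deviation payoff −$5155.5 → loss $5155.5.
$4013.8: truthful payoff $0, deviation payoff −$3245.5 → loss $3245.5.
$776: truthful payoff $0, deviation payoff −$7.7 → loss $7.7.
$7112.1: truthful payoff $0, deviation payoff −$6343.8 → loss $6343.8.
$489.5: outcomes coincide → loss $0.
$1109.2: truthful payoff $0, deviation payoff −$340.9 → loss $340.9.
$4210: truthful payoff $0, deviation payoff −$3441.7 → loss $3441.7.
Total loss = $5155.5 + $3245.5 + $7.7 + $6343.8 + $340.9 + $3441.7 = $18535.1.
Because the price is fixed by the runner-up's bid, deviating from your value can only change a good outcome into a bad one — never the reverse.

$18535.1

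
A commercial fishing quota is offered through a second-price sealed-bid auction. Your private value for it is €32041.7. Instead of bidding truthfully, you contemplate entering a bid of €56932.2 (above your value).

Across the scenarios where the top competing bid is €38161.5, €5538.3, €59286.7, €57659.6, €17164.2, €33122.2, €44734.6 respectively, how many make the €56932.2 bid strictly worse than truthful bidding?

The deviation hurts exactly when the highest competing bid lies strictly between €32041.7 and €56932.2 — overbidding then wins at a price above your value.
€38161.5: inside the interval → strictly worse (loss €6119.8).
€5538.3: below both → same outcome either way.
€59286.7: above both → same outcome either way.
€57659.6: above both → same outcome either way.
€17164.2: below both → same outcome either way.
€33122.2: inside the interval → strictly worse (loss €1080.5).
€44734.6: inside the interval → strictly worse (loss €12692.9).
Count: 3.

3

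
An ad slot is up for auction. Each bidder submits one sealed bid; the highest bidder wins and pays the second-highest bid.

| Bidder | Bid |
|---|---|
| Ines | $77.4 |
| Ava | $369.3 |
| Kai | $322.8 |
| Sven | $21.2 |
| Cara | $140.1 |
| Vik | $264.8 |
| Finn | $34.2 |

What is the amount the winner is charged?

$322.8

Highest bid: Ava at $369.3, so Ava wins.
Second-highest bid: Kai at $322.8 — that is the price the winner pays.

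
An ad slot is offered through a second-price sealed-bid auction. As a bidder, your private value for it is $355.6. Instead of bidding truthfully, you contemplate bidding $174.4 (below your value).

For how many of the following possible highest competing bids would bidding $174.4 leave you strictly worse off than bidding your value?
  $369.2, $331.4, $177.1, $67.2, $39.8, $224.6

The deviation hurts exactly when the highest competing bid lies strictly between $174.4 and $355.6 — underbidding then forfeits a profitable win.
$369.2: above both → same outcome either way.
$331.4: inside the interval → strictly worse (loss $24.2).
$177.1: inside the interval → strictly worse (loss $178.5).
$67.2: below both → same outcome either way.
$39.8: below both → same outcome either way.
$224.6: inside the interval → strictly worse (loss $131).
Count: 3.

3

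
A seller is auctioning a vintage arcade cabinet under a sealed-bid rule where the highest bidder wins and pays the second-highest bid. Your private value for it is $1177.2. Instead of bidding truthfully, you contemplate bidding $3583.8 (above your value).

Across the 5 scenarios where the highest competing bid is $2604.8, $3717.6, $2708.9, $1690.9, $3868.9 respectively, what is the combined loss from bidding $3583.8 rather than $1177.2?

$3473

The deviation costs you only when the competing bid falls strictly between $1177.2 and $3583.8; elsewhere both bids give the same outcome.
$2604.8: truthful payoff $0, deviation payoff −$1427.6 → loss $1427.6.
$3717.6: outcomes coincide → loss $0.
$2708.9: truthful payoff $0, deviation payoff −$1531.7 → loss $1531.7.
$1690.9: truthful payoff $0, deviation payoff −$513.7 → loss $513.7.
$3868.9: outcomes coincide → loss $0.
Total loss = $1427.6 + $1531.7 + $513.7 = $3473.
In a second-price auction your bid sets only whether you win, not what you pay, so bidding your true value is weakly dominant.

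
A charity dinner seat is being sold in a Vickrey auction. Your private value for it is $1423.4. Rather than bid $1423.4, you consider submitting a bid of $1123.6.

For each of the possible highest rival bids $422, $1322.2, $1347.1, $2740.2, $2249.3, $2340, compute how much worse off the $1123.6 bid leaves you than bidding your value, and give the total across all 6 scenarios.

The deviation costs you only when the competing bid falls strictly between $1123.6 and $1423.4; elsewhere both bids give the same outcome.
$422: outcomes coincide → loss $0.
$1322.2: truthful payoff $101.2, deviation payoff $0 → loss $101.2.
$1347.1: truthful payoff $76.3, deviation payoff $0 → loss $76.3.
$2740.2: outcomes coincide → loss $0.
$2249.3: outcomes coincide → loss $0.
$2340: outcomes coincide → loss $0.
Total loss = $101.2 + $76.3 = $177.5.

$177.5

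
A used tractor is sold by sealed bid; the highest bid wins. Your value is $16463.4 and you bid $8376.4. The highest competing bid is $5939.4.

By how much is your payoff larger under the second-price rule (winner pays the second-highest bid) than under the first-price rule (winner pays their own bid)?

$2437

You have the highest bid, so you win under either rule.
Second-price: pay $5939.4 → payoff $10524.
First-price: pay your own bid $8376.4 → payoff $8087.
Difference = $10524 − ($8087) = $2437.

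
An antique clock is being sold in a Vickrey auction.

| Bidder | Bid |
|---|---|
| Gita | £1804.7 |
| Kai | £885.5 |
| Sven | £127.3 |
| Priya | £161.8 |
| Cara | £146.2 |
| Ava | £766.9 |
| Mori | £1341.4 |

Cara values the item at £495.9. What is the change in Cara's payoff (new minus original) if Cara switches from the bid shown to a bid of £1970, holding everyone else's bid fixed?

The highest bid among the other bidders is £1804.7; Cara's bid doesn't change that.
Original bid £146.2: Cara is not highest (top rival bid is £1804.7); payoff £0.
Alternative bid £1970: Cara is highest, pays the top rival bid £1804.7; payoff £495.9 − £1804.7 = −£1308.8.
Change in payoff = −£1308.8 − (£0) = −£1308.8.

−£1308.8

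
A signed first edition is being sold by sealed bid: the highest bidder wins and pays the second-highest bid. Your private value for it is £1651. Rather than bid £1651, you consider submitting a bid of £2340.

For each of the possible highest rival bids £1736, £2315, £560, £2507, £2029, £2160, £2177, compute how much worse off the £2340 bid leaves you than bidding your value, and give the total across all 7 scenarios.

The deviation costs you only when the competing bid falls strictly between £1651 and £2340; elsewhere both bids give the same outcome.
£1736: truthful payoff £0, deviation payoff −£85 → loss £85.
£2315: truthful payoff £0, deviation payoff −£664 → loss £664.
£560: outcomes coincide → loss £0.
£2507: outcomes coincide → loss £0.
£2029: truthful payoff £0, deviation payoff −£378 → loss £378.
£2160: truthful payoff £0, deviation payoff −£509 → loss £509.
£2177: truthful payoff £0, deviation payoff −£526 → loss £526.
Total loss = £85 + £664 + £378 + £509 + £526 = £2162.
Because the price is fixed by the runner-up's bid, deviating from your value can only change a good outcome into a bad one — never the reverse.

£2162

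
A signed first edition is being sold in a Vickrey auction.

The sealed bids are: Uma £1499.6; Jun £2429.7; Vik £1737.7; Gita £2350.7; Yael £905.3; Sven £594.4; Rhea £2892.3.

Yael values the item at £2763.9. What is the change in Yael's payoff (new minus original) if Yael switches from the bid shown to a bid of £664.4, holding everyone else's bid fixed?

The highest bid among the other bidders is £2892.3; Yael's bid doesn't change that.
Original bid £905.3: Yael is not highest (top rival bid is £2892.3); payoff £0.
Alternative bid £664.4: Yael is not highest (top rival bid is £2892.3); payoff £0.
Change in payoff = £0 − (£0) = £0.

£0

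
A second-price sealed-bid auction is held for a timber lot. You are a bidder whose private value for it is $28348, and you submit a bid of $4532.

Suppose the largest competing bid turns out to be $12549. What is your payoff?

Your bid $4532 is below the highest competing bid $12549, so you lose.
A losing bidder pays nothing and receives nothing: payoff = $0.

$0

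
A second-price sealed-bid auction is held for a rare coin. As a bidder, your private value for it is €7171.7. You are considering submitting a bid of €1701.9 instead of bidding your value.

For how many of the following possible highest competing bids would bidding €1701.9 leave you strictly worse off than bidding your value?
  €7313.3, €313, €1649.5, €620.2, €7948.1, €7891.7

The deviation hurts exactly when the highest competing bid lies strictly between €1701.9 and €7171.7 — underbidding then forfeits a profitable win.
€7313.3: above both → same outcome either way.
€313: below both → same outcome either way.
€1649.5: below both → same outcome either way.
€620.2: below both → same outcome either way.
€7948.1: above both → same outcome either way.
€7891.7: above both → same outcome either way.
Count: 0.

0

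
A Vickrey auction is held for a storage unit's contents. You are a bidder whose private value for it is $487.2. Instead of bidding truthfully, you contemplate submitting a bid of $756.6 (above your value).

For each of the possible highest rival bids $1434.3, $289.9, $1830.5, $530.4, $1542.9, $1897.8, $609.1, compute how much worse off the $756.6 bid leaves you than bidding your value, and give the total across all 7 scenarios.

The deviation costs you only when the competing bid falls strictly between $487.2 and $756.6; elsewhere both bids give the same outcome.
$1434.3: outcomes coincide → loss $0.
$289.9: outcomes coincide → loss $0.
$1830.5: outcomes coincide → loss $0.
$530.4: truthful payoff $0, deviation payoff −$43.2 → loss $43.2.
$1542.9: outcomes coincide → loss $0.
$1897.8: outcomes coincide → loss $0.
$609.1: truthful payoff $0, deviation payoff −$121.9 → loss $121.9.
Total loss = $43.2 + $121.9 = $165.1.
Because the price is fixed by the runner-up's bid, deviating from your value can only change a good outcome into a bad one — never the reverse.

$165.1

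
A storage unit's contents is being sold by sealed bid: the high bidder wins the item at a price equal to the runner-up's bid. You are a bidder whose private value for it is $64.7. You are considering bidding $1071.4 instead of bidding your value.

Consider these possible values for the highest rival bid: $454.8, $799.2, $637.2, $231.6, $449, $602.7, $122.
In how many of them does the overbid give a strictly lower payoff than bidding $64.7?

7

The deviation hurts exactly when the highest competing bid lies strictly between $64.7 and $1071.4 — overbidding then wins at a price above your value.
$454.8: inside the interval → strictly worse (loss $390.1).
$799.2: inside the interval → strictly worse (loss $734.5).
$637.2: inside the interval → strictly worse (loss $572.5).
$231.6: inside the interval → strictly worse (loss $166.9).
$449: inside the interval → strictly worse (loss $384.3).
$602.7: inside the interval → strictly worse (loss $538).
$122: inside the interval → strictly worse (loss $57.3).
Count: 7.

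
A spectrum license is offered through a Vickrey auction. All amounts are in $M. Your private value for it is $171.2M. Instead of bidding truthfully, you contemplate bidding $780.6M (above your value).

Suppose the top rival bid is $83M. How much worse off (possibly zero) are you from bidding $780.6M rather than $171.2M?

$0M

Bidding your value $171.2M: you win (since $171.2M > $83M) and pay $83M. Payoff $88.2M.
Bidding $780.6M: you win and pay $83M. Payoff $171.2M − $83M = $88.2M.
Difference = $88.2M − $88.2M = $0M; both bids lead to the same outcome because the competing bid is below both your value and your alternative bid.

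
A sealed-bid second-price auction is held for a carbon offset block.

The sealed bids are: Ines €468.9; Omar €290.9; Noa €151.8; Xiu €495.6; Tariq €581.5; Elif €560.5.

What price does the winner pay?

€560.5

Highest bid: Tariq at €581.5, so Tariq wins.
Second-highest bid: Elif at €560.5 — that is the price the winner pays.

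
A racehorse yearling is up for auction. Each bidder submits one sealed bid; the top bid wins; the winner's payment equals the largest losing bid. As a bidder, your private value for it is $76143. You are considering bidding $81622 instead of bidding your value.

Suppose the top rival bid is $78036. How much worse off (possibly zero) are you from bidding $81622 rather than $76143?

$1893

Bidding your value $76143: you lose (since $76143 < $78036). Payoff $0.
Bidding $81622: you win and pay $78036. Payoff $76143 − $78036 = −$1893.
The competing bid $78036 lies between your value and your inflated bid, so overbidding wins an item priced above your value.
Loss from deviating = $0 − (−$1893) = $1893.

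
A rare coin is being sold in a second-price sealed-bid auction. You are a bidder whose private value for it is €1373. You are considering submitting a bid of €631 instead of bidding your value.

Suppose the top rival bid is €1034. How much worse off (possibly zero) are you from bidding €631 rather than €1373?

Bidding your value €1373: you win (since €1373 > €1034) and pay €1034. Payoff €339.
Bidding €631: you lose. Payoff €0.
The competing bid €1034 lies between your shaded bid and your value, so underbidding forfeits an item you could have won at a profitable price.
Loss from deviating = €339 − (€0) = €339.
In a second-price auction your bid sets only whether you win, not what you pay, so bidding your true value is weakly dominant.

€339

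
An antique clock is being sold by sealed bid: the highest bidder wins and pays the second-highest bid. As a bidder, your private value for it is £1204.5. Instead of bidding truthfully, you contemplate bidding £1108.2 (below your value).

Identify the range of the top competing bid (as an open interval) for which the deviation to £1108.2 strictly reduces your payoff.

If the competing bid is below £1108.2, both bids win at the same price — no difference.
If it is above £1204.5, both bids lose — no difference.
If it lies strictly between £1108.2 and £1204.5, bidding your value wins at a price below your value (positive payoff) while bidding £1108.2 loses (payoff 0).
So the deviation strictly hurts on the open interval (£1108.2, £1204.5).
Because the price is fixed by the runner-up's bid, deviating from your value can only change a good outcome into a bad one — never the reverse.

(£1108.2, £1204.5)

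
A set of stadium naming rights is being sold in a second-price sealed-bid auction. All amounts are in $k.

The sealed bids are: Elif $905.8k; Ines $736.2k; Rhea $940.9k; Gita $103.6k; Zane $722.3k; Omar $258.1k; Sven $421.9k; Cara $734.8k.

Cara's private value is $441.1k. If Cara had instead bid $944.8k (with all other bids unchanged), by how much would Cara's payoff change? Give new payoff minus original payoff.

The highest bid among the other bidders is $940.9k; Cara's bid doesn't change that.
Original bid $734.8k: Cara is not highest (top rival bid is $940.9k); payoff $0k.
Alternative bid $944.8k: Cara is highest, pays the top rival bid $940.9k; payoff $441.1k − $940.9k = −$499.8k.
Change in payoff = −$499.8k − ($0k) = −$499.8k.

−$499.8k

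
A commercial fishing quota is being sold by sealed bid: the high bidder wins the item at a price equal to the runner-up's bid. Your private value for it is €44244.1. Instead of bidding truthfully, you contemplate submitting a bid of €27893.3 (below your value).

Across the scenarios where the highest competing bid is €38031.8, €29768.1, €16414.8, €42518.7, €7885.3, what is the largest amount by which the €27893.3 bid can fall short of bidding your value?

€14476

€38031.8: truthful gives €6212.3, deviation gives €0 → loss €6212.3.
€29768.1: truthful gives €14476, deviation gives €0 → loss €14476.
€16414.8: same outcome either way → loss €0.
€42518.7: truthful gives €1725.4, deviation gives €0 → loss €1725.4.
€7885.3: same outcome either way → loss €0.
Maximum loss: €14476.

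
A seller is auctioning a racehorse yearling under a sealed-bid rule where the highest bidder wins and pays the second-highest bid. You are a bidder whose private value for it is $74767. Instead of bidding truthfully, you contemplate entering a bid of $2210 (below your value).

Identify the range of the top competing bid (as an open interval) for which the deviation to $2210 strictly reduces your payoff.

If the competing bid is below $2210, both bids win at the same price — no difference.
If it is above $74767, both bids lose — no difference.
If it lies strictly between $2210 and $74767, bidding your value wins at a price below your value (positive payoff) while bidding $2210 loses (payoff 0).
So the deviation strictly hurts on the open interval ($2210, $74767).

($2210, $74767)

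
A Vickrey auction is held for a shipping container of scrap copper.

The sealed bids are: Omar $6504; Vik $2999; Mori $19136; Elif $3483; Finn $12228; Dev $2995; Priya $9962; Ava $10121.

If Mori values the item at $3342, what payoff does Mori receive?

Highest bid: Mori at $19136, so Mori wins.
Second-highest bid: Finn at $12228 — that is the price the winner pays.
Mori's payoff = value − price = $3342 − $12228 = −$8886.

−$8886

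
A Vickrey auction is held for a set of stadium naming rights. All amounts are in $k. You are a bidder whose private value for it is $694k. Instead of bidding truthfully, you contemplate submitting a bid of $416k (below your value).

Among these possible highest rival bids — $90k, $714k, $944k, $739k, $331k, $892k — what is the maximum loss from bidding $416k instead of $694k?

$90k: same outcome either way → loss $0k.
$714k: same outcome either way → loss $0k.
$944k: same outcome either way → loss $0k.
$739k: same outcome either way → loss $0k.
$331k: same outcome either way → loss $0k.
$892k: same outcome either way → loss $0k.
Maximum loss: $0k.

$0k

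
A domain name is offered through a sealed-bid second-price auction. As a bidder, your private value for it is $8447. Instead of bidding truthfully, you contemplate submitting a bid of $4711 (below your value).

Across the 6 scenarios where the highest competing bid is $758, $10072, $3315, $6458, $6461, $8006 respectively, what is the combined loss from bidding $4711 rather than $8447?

The deviation costs you only when the competing bid falls strictly between $4711 and $8447; elsewhere both bids give the same outcome.
$758: outcomes coincide → loss $0.
$10072: outcomes coincide → loss $0.
$3315: outcomes coincide → loss $0.
$6458: truthful payoff $1989, deviation payoff $0 → loss $1989.
$6461: truthful payoff $1986, deviation payoff $0 → loss $1986.
$8006: truthful payoff $441, deviation payoff $0 → loss $441.
Total loss = $1989 + $1986 + $441 = $4416.
In a second-price auction your bid sets only whether you win, not what you pay, so bidding your true value is weakly dominant.

$4416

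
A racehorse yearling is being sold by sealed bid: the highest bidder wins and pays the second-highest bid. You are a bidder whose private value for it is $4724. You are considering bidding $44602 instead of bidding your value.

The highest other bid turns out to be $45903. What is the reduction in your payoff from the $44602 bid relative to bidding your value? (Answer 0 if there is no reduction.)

$0

Bidding your value $4724: you lose (since $4724 < $45903). Payoff $0.
Bidding $44602: you lose. Payoff $0.
Difference = $0 − $0 = $0; both bids lead to the same outcome because the competing bid is above both your value and your alternative bid.
Truthful bidding weakly dominates here: raising your bid can only win items priced above your value, and lowering it can only forfeit items priced below.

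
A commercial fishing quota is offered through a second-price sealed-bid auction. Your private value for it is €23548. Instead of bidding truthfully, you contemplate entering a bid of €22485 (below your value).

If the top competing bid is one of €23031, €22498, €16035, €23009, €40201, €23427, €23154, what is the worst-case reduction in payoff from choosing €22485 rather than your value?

€1050

€23031: truthful gives €517, deviation gives €0 → loss €517.
€22498: truthful gives €1050, deviation gives €0 → loss €1050.
€16035: same outcome either way → loss €0.
€23009: truthful gives €539, deviation gives €0 → loss €539.
€40201: same outcome either way → loss €0.
€23427: truthful gives €121, deviation gives €0 → loss €121.
€23154: truthful gives €394, deviation gives €0 → loss €394.
Maximum loss: €1050.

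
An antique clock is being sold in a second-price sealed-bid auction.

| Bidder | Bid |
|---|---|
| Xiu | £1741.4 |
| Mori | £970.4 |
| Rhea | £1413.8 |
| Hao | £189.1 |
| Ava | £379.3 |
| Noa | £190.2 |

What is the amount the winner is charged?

£1413.8

Highest bid: Xiu at £1741.4, so Xiu wins.
Second-highest bid: Rhea at £1413.8 — that is the price the winner pays.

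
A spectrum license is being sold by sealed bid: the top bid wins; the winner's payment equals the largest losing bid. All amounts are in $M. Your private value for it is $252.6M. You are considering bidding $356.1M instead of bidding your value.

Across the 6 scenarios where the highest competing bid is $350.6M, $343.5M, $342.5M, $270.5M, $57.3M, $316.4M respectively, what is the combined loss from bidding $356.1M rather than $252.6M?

$360.5M

The deviation costs you only when the competing bid falls strictly between $252.6M and $356.1M; elsewhere both bids give the same outcome.
$350.6M: truthful payoff $0M, deviation payoff −$98M → loss $98M.
$343.5M: truthful payoff $0M, deviation payoff −$90.9M → loss $90.9M.
$342.5M: truthful payoff $0M, deviation payoff −$89.9M → loss $89.9M.
$270.5M: truthful payoff $0M, deviation payoff −$17.9M → loss $17.9M.
$57.3M: outcomes coincide → loss $0M.
$316.4M: truthful payoff $0M, deviation payoff −$63.8M → loss $63.8M.
Total loss = $98M + $90.9M + $89.9M + $17.9M + $63.8M = $360.5M.
Truthful bidding weakly dominates here: raising your bid can only win items priced above your value, and lowering it can only forfeit items priced below.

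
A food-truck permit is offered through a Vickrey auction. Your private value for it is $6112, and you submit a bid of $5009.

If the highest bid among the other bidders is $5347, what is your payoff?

$0

Your bid $5009 is below the highest competing bid $5347, so you lose.
A losing bidder pays nothing and receives nothing: payoff = $0.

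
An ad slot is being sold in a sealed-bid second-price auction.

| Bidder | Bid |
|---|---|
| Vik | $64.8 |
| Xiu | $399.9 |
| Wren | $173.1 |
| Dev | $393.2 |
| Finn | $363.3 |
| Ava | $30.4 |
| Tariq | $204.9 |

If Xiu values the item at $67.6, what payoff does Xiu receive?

−$325.6

Highest bid: Xiu at $399.9, so Xiu wins.
Second-highest bid: Dev at $393.2 — that is the price the winner pays.
Xiu's payoff = value − price = $67.6 − $393.2 = −$325.6.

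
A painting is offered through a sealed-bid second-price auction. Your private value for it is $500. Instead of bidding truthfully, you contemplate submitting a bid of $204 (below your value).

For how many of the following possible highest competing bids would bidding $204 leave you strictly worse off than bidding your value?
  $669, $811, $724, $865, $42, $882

0

The deviation hurts exactly when the highest competing bid lies strictly between $204 and $500 — underbidding then forfeits a profitable win.
$669: above both → same outcome either way.
$811: above both → same outcome either way.
$724: above both → same outcome either way.
$865: above both → same outcome either way.
$42: below both → same outcome either way.
$882: above both → same outcome either way.
Count: 0.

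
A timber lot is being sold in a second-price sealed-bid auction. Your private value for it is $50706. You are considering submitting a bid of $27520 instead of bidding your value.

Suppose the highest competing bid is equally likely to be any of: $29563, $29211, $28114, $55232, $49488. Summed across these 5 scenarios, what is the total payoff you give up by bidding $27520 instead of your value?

$66448

The deviation costs you only when the competing bid falls strictly between $27520 and $50706; elsewhere both bids give the same outcome.
$29563: truthful payoff $21143, deviation payoff $0 → loss $21143.
$29211: truthful payoff $21495, deviation payoff $0 → loss $21495.
$28114: truthful payoff $22592, deviation payoff $0 → loss $22592.
$55232: outcomes coincide → loss $0.
$49488: truthful payoff $1218, deviation payoff $0 → loss $1218.
Total loss = $21143 + $21495 + $22592 + $1218 = $66448.
In a second-price auction your bid sets only whether you win, not what you pay, so bidding your true value is weakly dominant.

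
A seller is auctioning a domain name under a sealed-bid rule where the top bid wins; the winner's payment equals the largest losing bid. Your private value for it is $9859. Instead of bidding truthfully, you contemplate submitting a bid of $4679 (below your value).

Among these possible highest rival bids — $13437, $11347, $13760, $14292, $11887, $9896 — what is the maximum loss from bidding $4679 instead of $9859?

$13437: same outcome either way → loss $0.
$11347: same outcome either way → loss $0.
$13760: same outcome either way → loss $0.
$14292: same outcome either way → loss $0.
$11887: same outcome either way → loss $0.
$9896: same outcome either way → loss $0.
Maximum loss: $0.

$0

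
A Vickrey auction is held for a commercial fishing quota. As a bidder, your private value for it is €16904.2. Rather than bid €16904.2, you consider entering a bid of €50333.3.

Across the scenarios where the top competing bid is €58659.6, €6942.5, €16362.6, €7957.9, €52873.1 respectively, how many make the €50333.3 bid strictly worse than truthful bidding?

The deviation hurts exactly when the highest competing bid lies strictly between €16904.2 and €50333.3 — overbidding then wins at a price above your value.
€58659.6: above both → same outcome either way.
€6942.5: below both → same outcome either way.
€16362.6: below both → same outcome either way.
€7957.9: below both → same outcome either way.
€52873.1: above both → same outcome either way.
Count: 0.

0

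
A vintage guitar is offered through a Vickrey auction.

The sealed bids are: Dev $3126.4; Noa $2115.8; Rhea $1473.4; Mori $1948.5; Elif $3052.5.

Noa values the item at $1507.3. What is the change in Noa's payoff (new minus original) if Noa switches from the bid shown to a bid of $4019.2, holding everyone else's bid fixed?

−$1619.1

The highest bid among the other bidders is $3126.4; Noa's bid doesn't change that.
Original bid $2115.8: Noa is not highest (top rival bid is $3126.4); payoff $0.
Alternative bid $4019.2: Noa is highest, pays the top rival bid $3126.4; payoff $1507.3 − $3126.4 = −$1619.1.
Change in payoff = −$1619.1 − ($0) = −$1619.1.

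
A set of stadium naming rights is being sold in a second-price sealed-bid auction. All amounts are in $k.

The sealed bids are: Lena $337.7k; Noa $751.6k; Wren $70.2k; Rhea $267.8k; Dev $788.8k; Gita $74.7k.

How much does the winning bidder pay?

Highest bid: Dev at $788.8k, so Dev wins.
Second-highest bid: Noa at $751.6k — that is the price the winner pays.

$751.6k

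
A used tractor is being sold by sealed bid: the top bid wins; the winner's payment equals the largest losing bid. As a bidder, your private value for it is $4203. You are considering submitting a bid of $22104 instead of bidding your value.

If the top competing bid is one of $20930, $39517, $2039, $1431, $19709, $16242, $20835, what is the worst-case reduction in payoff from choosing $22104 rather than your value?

$20930: truthful gives $0, deviation gives −$16727 → loss $16727.
$39517: same outcome either way → loss $0.
$2039: same outcome either way → loss $0.
$1431: same outcome either way → loss $0.
$19709: truthful gives $0, deviation gives −$15506 → loss $15506.
$16242: truthful gives $0, deviation gives −$12039 → loss $12039.
$20835: truthful gives $0, deviation gives −$16632 → loss $16632.
Maximum loss: $16727.

$16727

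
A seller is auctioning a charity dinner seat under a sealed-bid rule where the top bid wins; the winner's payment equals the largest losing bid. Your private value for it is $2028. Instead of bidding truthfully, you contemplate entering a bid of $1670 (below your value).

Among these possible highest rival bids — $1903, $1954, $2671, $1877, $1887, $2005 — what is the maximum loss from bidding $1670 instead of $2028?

$1903: truthful gives $125, deviation gives $0 → loss $125.
$1954: truthful gives $74, deviation gives $0 → loss $74.
$2671: same outcome either way → loss $0.
$1877: truthful gives $151, deviation gives $0 → loss $151.
$1887: truthful gives $141, deviation gives $0 → loss $141.
$2005: truthful gives $23, deviation gives $0 → loss $23.
Maximum loss: $151.

$151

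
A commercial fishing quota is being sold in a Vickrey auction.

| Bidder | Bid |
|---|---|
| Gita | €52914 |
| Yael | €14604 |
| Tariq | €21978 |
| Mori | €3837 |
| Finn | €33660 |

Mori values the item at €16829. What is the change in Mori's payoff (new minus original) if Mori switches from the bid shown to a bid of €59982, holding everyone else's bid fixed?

−€36085

The highest bid among the other bidders is €52914; Mori's bid doesn't change that.
Original bid €3837: Mori is not highest (top rival bid is €52914); payoff €0.
Alternative bid €59982: Mori is highest, pays the top rival bid €52914; payoff €16829 − €52914 = −€36085.
Change in payoff = −€36085 − (€0) = −€36085.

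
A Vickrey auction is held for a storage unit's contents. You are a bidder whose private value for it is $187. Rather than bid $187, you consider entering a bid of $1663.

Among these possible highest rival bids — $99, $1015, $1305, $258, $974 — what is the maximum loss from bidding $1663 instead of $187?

$99: same outcome either way → loss $0.
$1015: truthful gives $0, deviation gives −$828 → loss $828.
$1305: truthful gives $0, deviation gives −$1118 → loss $1118.
$258: truthful gives $0, deviation gives −$71 → loss $71.
$974: truthful gives $0, deviation gives −$787 → loss $787.
Maximum loss: $1118.

$1118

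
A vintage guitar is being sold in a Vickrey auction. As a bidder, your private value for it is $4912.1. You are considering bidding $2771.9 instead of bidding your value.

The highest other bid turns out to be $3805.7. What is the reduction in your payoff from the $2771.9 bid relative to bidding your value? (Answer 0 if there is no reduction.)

Bidding your value $4912.1: you win (since $4912.1 > $3805.7) and pay $3805.7. Payoff $1106.4.
Bidding $2771.9: you lose. Payoff $0.
The competing bid $3805.7 lies between your shaded bid and your value, so underbidding forfeits an item you could have won at a profitable price.
Loss from deviating = $1106.4 − ($0) = $1106.4.

$1106.4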